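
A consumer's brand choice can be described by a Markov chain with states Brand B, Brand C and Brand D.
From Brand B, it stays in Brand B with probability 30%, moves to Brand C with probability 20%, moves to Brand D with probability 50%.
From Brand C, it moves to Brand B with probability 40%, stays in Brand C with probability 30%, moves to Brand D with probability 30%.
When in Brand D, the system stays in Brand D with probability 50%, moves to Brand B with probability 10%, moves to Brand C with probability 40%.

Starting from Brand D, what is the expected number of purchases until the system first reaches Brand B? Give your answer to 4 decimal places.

Let t(s) be the expected number of purchases to first reach Brand B from state s, with t(Brand B) = 0. Conditioning on the first purchase:
t(Brand C) = 1 + 0.3·t(Brand C) + 0.3·t(Brand D)
t(Brand D) = 1 + 0.4·t(Brand C) + 0.5·t(Brand D)
Solving: t(Brand C) = 3.4783, t(Brand D) = 4.7826.
Expected purchases from Brand D to Brand B: 4.7826.

4.7826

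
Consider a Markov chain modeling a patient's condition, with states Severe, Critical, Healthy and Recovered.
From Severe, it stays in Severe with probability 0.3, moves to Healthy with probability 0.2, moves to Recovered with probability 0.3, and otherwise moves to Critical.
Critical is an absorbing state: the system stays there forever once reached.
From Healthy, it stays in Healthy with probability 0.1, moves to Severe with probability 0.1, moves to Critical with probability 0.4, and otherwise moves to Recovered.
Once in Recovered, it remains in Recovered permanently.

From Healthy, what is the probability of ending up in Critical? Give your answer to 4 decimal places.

0.4918

Let h(s) be the probability of absorption at Critical starting from transient state s. Then h(Critical) = 1 and h(Recovered) = 0. By first-step analysis:
h(Severe) = 0.3·h(Severe) + 0.2·1 + 0.2·h(Healthy) + 0.3·0
h(Healthy) = 0.1·h(Severe) + 0.4·1 + 0.1·h(Healthy) + 0.4·0
Solving: h(Severe) = 0.4262, h(Healthy) = 0.4918.
Starting from Healthy, the probability is 0.4918.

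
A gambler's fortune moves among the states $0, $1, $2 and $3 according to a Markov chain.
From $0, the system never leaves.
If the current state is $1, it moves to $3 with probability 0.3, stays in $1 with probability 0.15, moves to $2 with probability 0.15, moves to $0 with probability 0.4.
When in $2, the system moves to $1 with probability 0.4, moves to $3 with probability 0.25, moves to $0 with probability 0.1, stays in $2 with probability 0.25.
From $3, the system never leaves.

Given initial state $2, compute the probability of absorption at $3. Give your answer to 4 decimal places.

Let h(s) be the probability of absorption at $3 starting from transient state s. Then h($3) = 1 and h($0) = 0. By first-step analysis:
h($1) = 0.4·0 + 0.15·h($1) + 0.15·h($2) + 0.3·1
h($2) = 0.1·0 + 0.4·h($1) + 0.25·h($2) + 0.25·1
Solving: h($1) = 0.4545, h($2) = 0.5758.
Starting from $2, the probability is 0.5758.

0.5758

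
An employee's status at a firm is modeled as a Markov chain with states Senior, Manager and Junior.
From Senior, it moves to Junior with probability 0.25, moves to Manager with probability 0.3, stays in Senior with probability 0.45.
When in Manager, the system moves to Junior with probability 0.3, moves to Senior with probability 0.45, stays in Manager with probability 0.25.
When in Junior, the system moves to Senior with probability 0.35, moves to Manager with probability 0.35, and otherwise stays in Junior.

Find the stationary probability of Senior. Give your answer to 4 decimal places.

Let the stationary distribution be π with π = πP and π_1 + π_2 + π_3 = 1.
π_1 = 0.45·π_1 + 0.45·π_2 + 0.35·π_3
π_2 = 0.3·π_1 + 0.25·π_2 + 0.35·π_3
Solving with the normalization constraint gives π = (0.4221, 0.2990, 0.2789).
So the stationary probability of Senior is 0.4221.

0.4221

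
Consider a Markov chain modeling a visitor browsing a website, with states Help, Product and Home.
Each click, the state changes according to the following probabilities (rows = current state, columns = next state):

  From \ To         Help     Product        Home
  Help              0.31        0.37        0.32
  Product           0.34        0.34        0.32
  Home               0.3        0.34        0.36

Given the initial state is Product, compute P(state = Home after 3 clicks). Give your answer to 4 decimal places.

0.3333

Propagate the distribution vector 3 clicks from Product.
After 0 clicks: (0.0000, 1.0000, 0.0000)
After 1 click: (0.3400, 0.3400, 0.3200)
After 2 clicks: (0.3170, 0.3502, 0.3328)
After 3 clicks: (0.3172, 0.3495, 0.3333)
P(in Home after 3 clicks) = 0.3333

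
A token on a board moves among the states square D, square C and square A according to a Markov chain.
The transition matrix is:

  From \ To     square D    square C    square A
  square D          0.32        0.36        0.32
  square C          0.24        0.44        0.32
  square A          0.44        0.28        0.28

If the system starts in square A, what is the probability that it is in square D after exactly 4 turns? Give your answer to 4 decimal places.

Propagate the distribution vector 4 turns from square A.
After 0 turns: (0.0000, 0.0000, 1.0000)
After 1 turn: (0.4400, 0.2800, 0.2800)
After 2 turns: (0.3312, 0.3600, 0.3088)
After 3 turns: (0.3283, 0.3641, 0.3076)
After 4 turns: (0.3278, 0.3645, 0.3077)
P(in square D after 4 turns) = 0.3278

0.3278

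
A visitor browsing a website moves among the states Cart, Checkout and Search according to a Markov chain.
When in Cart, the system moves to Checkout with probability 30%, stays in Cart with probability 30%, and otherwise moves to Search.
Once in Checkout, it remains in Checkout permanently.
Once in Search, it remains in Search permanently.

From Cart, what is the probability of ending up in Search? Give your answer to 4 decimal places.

0.5714

Let h(s) be the probability of absorption at Search starting from transient state s. Then h(Search) = 1 and h(Checkout) = 0. By first-step analysis:
h(Cart) = 0.3·h(Cart) + 0.3·0 + 0.4·1
Solving: h(Cart) = 0.5714.
Starting from Cart, the probability is 0.5714.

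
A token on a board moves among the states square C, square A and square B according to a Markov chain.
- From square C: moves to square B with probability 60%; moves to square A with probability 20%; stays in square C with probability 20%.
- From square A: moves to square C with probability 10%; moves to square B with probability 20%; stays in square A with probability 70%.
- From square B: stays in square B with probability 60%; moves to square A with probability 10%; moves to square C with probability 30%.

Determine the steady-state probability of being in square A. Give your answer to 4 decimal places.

0.3043

Let the stationary distribution be π with π = πP and π_1 + π_2 + π_3 = 1.
π_1 = 0.2·π_1 + 0.1·π_2 + 0.3·π_3
π_2 = 0.2·π_1 + 0.7·π_2 + 0.1·π_3
Solving with the normalization constraint gives π = (0.2174, 0.3043, 0.4783).
So the stationary probability of square A is 0.3043.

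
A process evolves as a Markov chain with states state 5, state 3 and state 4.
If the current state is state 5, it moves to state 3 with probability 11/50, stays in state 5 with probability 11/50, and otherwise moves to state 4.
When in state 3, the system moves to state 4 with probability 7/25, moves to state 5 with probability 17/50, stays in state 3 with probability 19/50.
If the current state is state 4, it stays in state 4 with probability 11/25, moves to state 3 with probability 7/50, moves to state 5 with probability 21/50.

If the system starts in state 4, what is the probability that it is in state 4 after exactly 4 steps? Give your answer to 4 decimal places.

Propagate the distribution vector 4 steps from state 4.
After 0 steps: (0.0000, 0.0000, 1.0000)
After 1 step: (0.4200, 0.1400, 0.4400)
After 2 steps: (0.3248, 0.2072, 0.4680)
After 3 steps: (0.3385, 0.2157, 0.4458)
After 4 steps: (0.3351, 0.2188, 0.4461)
P(in state 4 after 4 steps) = 0.4461

0.4461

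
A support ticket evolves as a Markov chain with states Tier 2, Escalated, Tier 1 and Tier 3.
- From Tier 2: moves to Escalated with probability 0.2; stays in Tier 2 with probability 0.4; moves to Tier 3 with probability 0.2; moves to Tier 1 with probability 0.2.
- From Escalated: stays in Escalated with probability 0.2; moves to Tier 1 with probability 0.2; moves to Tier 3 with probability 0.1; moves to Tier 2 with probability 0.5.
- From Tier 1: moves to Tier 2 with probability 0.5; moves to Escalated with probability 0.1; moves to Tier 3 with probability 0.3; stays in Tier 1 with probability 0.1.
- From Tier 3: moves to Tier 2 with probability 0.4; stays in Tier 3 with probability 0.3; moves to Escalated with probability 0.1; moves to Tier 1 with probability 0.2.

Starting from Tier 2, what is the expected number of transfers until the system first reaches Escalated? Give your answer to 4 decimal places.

Let t(s) be the expected number of transfers to first reach Escalated from state s, with t(Escalated) = 0. Conditioning on the first transfer:
t(Tier 2) = 1 + 0.4·t(Tier 2) + 0.2·t(Tier 1) + 0.2·t(Tier 3)
t(Tier 1) = 1 + 0.5·t(Tier 2) + 0.1·t(Tier 1) + 0.3·t(Tier 3)
t(Tier 3) = 1 + 0.4·t(Tier 2) + 0.2·t(Tier 1) + 0.3·t(Tier 3)
Solving: t(Tier 2) = 6.3462, t(Tier 1) = 6.9872, t(Tier 3) = 7.0513.
Expected transfers from Tier 2 to Escalated: 6.3462.

6.3462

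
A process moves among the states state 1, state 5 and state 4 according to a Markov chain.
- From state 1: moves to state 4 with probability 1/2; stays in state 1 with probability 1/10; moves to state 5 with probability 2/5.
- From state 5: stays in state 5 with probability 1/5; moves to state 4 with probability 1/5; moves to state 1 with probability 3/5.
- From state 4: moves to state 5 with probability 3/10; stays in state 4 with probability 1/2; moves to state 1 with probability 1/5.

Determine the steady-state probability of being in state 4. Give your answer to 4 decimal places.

Let the stationary distribution be π with π = πP and π_1 + π_2 + π_3 = 1.
π_1 = 0.1·π_1 + 0.6·π_2 + 0.2·π_3
π_2 = 0.4·π_1 + 0.2·π_2 + 0.3·π_3
Solving with the normalization constraint gives π = (0.2906, 0.2991, 0.4103).
So the stationary probability of state 4 is 0.4103.

0.4103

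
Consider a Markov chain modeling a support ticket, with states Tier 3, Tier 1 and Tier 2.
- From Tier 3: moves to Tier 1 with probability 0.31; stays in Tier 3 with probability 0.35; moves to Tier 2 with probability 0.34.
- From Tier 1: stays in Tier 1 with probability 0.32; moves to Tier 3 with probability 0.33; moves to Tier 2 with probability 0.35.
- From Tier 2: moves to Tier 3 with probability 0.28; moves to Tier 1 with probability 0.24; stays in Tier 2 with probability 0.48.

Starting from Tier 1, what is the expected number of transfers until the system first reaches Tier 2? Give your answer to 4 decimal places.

Let t(s) be the expected number of transfers to first reach Tier 2 from state s, with t(Tier 2) = 0. Conditioning on the first transfer:
t(Tier 3) = 1 + 0.35·t(Tier 3) + 0.31·t(Tier 1)
t(Tier 1) = 1 + 0.33·t(Tier 3) + 0.32·t(Tier 1)
Solving: t(Tier 3) = 2.9143, t(Tier 1) = 2.8849.
Expected transfers from Tier 1 to Tier 2: 2.8849.

2.8849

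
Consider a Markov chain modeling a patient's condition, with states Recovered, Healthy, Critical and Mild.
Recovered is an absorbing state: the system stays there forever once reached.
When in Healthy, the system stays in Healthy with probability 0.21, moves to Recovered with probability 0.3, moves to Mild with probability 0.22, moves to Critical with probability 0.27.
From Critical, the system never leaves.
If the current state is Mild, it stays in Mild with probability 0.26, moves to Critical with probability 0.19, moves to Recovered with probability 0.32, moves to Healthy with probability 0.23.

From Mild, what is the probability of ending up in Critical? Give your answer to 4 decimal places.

Let h(s) be the probability of absorption at Critical starting from transient state s. Then h(Critical) = 1 and h(Recovered) = 0. By first-step analysis:
h(Healthy) = 0.3·0 + 0.21·h(Healthy) + 0.27·1 + 0.22·h(Mild)
h(Mild) = 0.32·0 + 0.23·h(Healthy) + 0.19·1 + 0.26·h(Mild)
Solving: h(Healthy) = 0.4524, h(Mild) = 0.3974.
Starting from Mild, the probability is 0.3974.

0.3974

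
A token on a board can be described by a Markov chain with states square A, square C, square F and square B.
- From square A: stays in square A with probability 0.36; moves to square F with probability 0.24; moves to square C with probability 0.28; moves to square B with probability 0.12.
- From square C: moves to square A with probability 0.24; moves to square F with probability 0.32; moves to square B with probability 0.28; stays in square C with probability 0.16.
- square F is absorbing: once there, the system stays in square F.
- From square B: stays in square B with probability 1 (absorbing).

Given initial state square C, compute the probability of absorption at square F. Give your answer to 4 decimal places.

0.5578

Let h(s) be the probability of absorption at square F starting from transient state s. Then h(square F) = 1 and h(square B) = 0. By first-step analysis:
h(square A) = 0.36·h(square A) + 0.28·h(square C) + 0.24·1 + 0.12·0
h(square C) = 0.24·h(square A) + 0.16·h(square C) + 0.32·1 + 0.28·0
Solving: h(square A) = 0.6190, h(square C) = 0.5578.
Starting from square C, the probability is 0.5578.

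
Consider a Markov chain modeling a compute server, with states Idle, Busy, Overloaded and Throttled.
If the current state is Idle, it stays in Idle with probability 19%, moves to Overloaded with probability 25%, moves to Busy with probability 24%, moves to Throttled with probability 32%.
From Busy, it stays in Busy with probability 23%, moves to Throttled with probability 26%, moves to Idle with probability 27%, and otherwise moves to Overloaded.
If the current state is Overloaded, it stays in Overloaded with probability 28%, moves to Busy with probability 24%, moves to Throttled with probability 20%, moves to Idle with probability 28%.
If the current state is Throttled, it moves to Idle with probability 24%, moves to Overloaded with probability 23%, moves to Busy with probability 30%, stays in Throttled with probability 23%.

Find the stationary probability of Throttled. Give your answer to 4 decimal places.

Let the stationary distribution be π with π = πP and π_1 + π_2 + π_3 + π_4 = 1.
π_1 = 0.19·π_1 + 0.27·π_2 + 0.28·π_3 + 0.24·π_4
π_2 = 0.24·π_1 + 0.23·π_2 + 0.24·π_3 + 0.3·π_4
π_3 = 0.25·π_1 + 0.24·π_2 + 0.28·π_3 + 0.23·π_4
Solving with the normalization constraint gives π = (0.2453, 0.2526, 0.2499, 0.2522).
So the stationary probability of Throttled is 0.2522.

0.2522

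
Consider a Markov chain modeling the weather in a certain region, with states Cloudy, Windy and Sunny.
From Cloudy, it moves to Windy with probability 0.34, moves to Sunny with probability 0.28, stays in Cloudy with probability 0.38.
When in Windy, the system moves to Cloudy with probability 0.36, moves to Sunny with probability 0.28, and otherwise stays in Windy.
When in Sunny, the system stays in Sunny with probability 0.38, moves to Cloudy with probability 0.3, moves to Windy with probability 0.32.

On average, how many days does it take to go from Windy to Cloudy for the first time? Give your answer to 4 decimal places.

Let t(s) be the expected number of days to first reach Cloudy from state s, with t(Cloudy) = 0. Conditioning on the first day:
t(Windy) = 1 + 0.36·t(Windy) + 0.28·t(Sunny)
t(Sunny) = 1 + 0.32·t(Windy) + 0.38·t(Sunny)
Solving: t(Windy) = 2.9297, t(Sunny) = 3.1250.
Expected days from Windy to Cloudy: 2.9297.

2.9297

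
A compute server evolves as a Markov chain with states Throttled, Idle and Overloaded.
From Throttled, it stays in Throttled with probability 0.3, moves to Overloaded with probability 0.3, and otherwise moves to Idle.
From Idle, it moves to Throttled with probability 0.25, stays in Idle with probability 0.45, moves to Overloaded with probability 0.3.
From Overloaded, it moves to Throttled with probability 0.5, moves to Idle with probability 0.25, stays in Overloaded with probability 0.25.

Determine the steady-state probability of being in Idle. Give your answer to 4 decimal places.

0.3759

Let the stationary distribution be π with π = πP and π_1 + π_2 + π_3 = 1.
π_1 = 0.3·π_1 + 0.25·π_2 + 0.5·π_3
π_2 = 0.4·π_1 + 0.45·π_2 + 0.25·π_3
Solving with the normalization constraint gives π = (0.3383, 0.3759, 0.2857).
So the stationary probability of Idle is 0.3759.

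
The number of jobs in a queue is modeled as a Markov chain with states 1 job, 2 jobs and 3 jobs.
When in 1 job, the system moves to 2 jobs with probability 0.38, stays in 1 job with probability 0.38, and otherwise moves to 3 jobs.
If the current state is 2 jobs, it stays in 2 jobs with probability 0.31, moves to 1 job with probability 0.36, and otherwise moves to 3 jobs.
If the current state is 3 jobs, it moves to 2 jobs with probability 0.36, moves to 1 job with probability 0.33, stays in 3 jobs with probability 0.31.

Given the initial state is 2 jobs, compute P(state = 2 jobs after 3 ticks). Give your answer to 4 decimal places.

Propagate the distribution vector 3 ticks from 2 jobs.
After 0 ticks: (0.0000, 1.0000, 0.0000)
After 1 tick: (0.3600, 0.3100, 0.3300)
After 2 ticks: (0.3573, 0.3517, 0.2910)
After 3 ticks: (0.3584, 0.3496, 0.2920)
P(in 2 jobs after 3 ticks) = 0.3496

0.3496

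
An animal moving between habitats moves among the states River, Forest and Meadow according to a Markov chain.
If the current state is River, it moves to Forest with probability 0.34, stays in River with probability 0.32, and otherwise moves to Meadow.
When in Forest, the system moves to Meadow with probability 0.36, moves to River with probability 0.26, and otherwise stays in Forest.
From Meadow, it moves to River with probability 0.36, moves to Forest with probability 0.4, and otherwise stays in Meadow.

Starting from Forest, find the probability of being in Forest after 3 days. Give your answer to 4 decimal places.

0.3738

Propagate the distribution vector 3 days from Forest.
After 0 days: (0.0000, 1.0000, 0.0000)
After 1 day: (0.2600, 0.3800, 0.3600)
After 2 days: (0.3116, 0.3768, 0.3116)
After 3 days: (0.3099, 0.3738, 0.3164)
P(in Forest after 3 days) = 0.3738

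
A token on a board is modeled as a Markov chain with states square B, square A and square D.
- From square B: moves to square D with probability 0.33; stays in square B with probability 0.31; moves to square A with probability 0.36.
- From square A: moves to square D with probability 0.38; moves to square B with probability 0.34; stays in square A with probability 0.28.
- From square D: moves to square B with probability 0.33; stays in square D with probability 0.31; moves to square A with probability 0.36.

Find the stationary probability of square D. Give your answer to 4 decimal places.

Let the stationary distribution be π with π = πP and π_1 + π_2 + π_3 = 1.
π_1 = 0.31·π_1 + 0.34·π_2 + 0.33·π_3
π_2 = 0.36·π_1 + 0.28·π_2 + 0.36·π_3
Solving with the normalization constraint gives π = (0.3268, 0.3333, 0.3399).
So the stationary probability of square D is 0.3399.

0.3399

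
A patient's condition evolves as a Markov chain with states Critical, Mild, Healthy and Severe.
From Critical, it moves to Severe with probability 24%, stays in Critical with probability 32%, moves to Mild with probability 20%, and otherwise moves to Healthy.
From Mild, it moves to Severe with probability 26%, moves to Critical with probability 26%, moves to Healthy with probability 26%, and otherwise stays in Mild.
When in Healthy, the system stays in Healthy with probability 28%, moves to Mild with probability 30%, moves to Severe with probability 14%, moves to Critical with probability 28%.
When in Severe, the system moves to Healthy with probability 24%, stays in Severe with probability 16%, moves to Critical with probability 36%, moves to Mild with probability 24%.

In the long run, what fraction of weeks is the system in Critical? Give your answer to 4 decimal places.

Let the stationary distribution be π with π = πP and π_1 + π_2 + π_3 + π_4 = 1.
π_1 = 0.32·π_1 + 0.26·π_2 + 0.28·π_3 + 0.36·π_4
π_2 = 0.2·π_1 + 0.22·π_2 + 0.3·π_3 + 0.24·π_4
π_3 = 0.24·π_1 + 0.26·π_2 + 0.28·π_3 + 0.24·π_4
Solving with the normalization constraint gives π = (0.3036, 0.2384, 0.2550, 0.2030).
So the stationary probability of Critical is 0.3036.

0.3036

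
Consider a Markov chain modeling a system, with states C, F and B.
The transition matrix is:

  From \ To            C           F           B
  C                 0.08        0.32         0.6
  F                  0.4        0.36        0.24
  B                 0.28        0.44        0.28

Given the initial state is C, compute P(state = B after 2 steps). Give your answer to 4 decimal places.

0.2928

Sum over the intermediate state after 1 step:
P = P(C→C)·P(C→B) + P(C→F)·P(F→B) + P(C→B)·P(B→B)
  = 0.08×0.6 + 0.32×0.24 + 0.6×0.28
  = 0.0480 + 0.0768 + 0.1680 = 0.2928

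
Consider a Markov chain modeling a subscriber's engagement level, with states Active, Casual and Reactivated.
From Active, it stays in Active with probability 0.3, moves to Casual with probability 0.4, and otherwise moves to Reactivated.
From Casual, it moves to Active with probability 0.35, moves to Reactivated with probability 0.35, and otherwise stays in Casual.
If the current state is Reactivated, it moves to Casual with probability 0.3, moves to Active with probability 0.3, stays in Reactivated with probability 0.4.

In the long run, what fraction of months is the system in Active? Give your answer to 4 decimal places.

Let the stationary distribution be π with π = πP and π_1 + π_2 + π_3 = 1.
π_1 = 0.3·π_1 + 0.35·π_2 + 0.3·π_3
π_2 = 0.4·π_1 + 0.3·π_2 + 0.3·π_3
Solving with the normalization constraint gives π = (0.3166, 0.3317, 0.3518).
So the stationary probability of Active is 0.3166.

0.3166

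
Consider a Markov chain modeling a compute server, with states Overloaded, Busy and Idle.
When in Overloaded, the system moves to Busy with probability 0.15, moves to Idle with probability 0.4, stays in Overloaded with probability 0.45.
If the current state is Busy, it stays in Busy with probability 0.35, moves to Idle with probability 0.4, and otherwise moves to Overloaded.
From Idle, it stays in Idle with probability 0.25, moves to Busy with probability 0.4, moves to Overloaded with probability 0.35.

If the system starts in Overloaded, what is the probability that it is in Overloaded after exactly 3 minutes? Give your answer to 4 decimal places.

0.3600

Propagate the distribution vector 3 minutes from Overloaded.
After 0 minutes: (1.0000, 0.0000, 0.0000)
After 1 minute: (0.4500, 0.1500, 0.4000)
After 2 minutes: (0.3800, 0.2800, 0.3400)
After 3 minutes: (0.3600, 0.2910, 0.3490)
P(in Overloaded after 3 minutes) = 0.3600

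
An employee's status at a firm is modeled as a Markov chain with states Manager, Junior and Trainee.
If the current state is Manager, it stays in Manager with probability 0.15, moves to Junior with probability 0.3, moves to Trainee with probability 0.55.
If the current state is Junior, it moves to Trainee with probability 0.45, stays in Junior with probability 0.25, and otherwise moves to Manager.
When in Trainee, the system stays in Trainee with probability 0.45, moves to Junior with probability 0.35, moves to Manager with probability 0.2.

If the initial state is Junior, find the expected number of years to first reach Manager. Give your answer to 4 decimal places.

3.9216

Let t(s) be the expected number of years to first reach Manager from state s, with t(Manager) = 0. Conditioning on the first year:
t(Junior) = 1 + 0.25·t(Junior) + 0.45·t(Trainee)
t(Trainee) = 1 + 0.35·t(Junior) + 0.45·t(Trainee)
Solving: t(Junior) = 3.9216, t(Trainee) = 4.3137.
Expected years from Junior to Manager: 3.9216.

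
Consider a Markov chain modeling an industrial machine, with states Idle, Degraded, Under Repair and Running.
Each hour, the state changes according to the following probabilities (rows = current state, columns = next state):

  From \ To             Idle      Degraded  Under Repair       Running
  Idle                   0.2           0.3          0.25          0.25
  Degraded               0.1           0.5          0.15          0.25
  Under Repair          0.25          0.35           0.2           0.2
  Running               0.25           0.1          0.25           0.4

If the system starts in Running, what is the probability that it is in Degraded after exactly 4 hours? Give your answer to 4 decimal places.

0.3145

Propagate the distribution vector 4 hours from Running.
After 0 hours: (0.0000, 0.0000, 0.0000, 1.0000)
After 1 hour: (0.2500, 0.1000, 0.2500, 0.4000)
After 2 hours: (0.2225, 0.2525, 0.2275, 0.2975)
After 3 hours: (0.2010, 0.3024, 0.2134, 0.2833)
After 4 hours: (0.1946, 0.3145, 0.2091, 0.2818)
P(in Degraded after 4 hours) = 0.3145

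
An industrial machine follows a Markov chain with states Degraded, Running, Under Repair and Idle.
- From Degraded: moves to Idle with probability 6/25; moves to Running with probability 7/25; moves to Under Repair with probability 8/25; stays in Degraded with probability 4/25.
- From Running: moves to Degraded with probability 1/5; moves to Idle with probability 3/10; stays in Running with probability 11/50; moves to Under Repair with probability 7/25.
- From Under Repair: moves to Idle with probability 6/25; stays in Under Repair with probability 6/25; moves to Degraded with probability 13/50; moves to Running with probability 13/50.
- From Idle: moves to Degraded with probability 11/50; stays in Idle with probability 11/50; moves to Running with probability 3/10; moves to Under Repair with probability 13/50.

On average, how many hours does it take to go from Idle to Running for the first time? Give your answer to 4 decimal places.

Let t(s) be the expected number of hours to first reach Running from state s, with t(Running) = 0. Conditioning on the first hour:
t(Degraded) = 1 + 0.16·t(Degraded) + 0.32·t(Under Repair) + 0.24·t(Idle)
t(Under Repair) = 1 + 0.26·t(Degraded) + 0.24·t(Under Repair) + 0.24·t(Idle)
t(Idle) = 1 + 0.22·t(Degraded) + 0.26·t(Under Repair) + 0.22·t(Idle)
Solving: t(Degraded) = 3.5837, t(Under Repair) = 3.6501, t(Idle) = 3.5095.
Expected hours from Idle to Running: 3.5095.

3.5095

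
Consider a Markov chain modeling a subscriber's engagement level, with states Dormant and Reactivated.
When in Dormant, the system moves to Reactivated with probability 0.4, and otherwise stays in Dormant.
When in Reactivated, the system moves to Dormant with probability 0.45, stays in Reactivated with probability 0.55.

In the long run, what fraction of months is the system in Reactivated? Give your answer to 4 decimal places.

0.4706

Let the stationary distribution be π with π = πP and π_1 + π_2 = 1.
π_1 = 0.6·π_1 + 0.45·π_2
Solving with the normalization constraint gives π = (0.5294, 0.4706).
So the stationary probability of Reactivated is 0.4706.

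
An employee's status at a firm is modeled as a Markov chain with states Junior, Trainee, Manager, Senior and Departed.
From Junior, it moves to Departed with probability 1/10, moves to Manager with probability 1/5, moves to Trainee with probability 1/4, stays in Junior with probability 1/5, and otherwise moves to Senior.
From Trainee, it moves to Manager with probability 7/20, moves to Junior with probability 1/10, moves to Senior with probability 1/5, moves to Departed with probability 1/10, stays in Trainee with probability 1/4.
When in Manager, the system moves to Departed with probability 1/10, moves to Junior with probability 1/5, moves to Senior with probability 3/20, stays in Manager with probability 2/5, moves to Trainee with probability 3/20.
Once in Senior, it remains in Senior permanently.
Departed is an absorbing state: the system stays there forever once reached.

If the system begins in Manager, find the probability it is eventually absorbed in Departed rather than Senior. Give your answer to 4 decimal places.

0.3604

Let h(s) be the probability of absorption at Departed starting from transient state s. Then h(Departed) = 1 and h(Senior) = 0. By first-step analysis:
h(Junior) = 0.2·h(Junior) + 0.25·h(Trainee) + 0.2·h(Manager) + 0.25·0 + 0.1·1
h(Trainee) = 0.1·h(Junior) + 0.25·h(Trainee) + 0.35·h(Manager) + 0.2·0 + 0.1·1
h(Manager) = 0.2·h(Junior) + 0.15·h(Trainee) + 0.4·h(Manager) + 0.15·0 + 0.1·1
Solving: h(Junior) = 0.3228, h(Trainee) = 0.3446, h(Manager) = 0.3604.
Starting from Manager, the probability is 0.3604.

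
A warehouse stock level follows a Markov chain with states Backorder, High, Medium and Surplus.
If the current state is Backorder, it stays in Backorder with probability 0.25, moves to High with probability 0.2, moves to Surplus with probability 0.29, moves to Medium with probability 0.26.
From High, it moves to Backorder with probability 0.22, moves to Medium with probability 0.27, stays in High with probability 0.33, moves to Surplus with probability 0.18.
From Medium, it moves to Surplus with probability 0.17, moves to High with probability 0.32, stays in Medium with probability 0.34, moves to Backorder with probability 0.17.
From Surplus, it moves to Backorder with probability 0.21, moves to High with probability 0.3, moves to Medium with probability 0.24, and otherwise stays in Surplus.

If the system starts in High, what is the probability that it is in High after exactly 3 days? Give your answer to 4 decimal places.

0.2933

Propagate the distribution vector 3 days from High.
After 0 days: (0.0000, 1.0000, 0.0000, 0.0000)
After 1 day: (0.2200, 0.3300, 0.2700, 0.1800)
After 2 days: (0.2113, 0.2933, 0.2813, 0.2141)
After 3 days: (0.2101, 0.2933, 0.2812, 0.2154)
P(in High after 3 days) = 0.2933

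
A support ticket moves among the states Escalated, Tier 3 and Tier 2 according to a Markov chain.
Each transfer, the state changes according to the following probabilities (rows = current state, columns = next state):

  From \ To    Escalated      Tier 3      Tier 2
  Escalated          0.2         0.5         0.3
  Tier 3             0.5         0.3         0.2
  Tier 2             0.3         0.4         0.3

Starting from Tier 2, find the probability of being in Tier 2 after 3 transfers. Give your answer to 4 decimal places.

0.2610

Propagate the distribution vector 3 transfers from Tier 2.
After 0 transfers: (0.0000, 0.0000, 1.0000)
After 1 transfer: (0.3000, 0.4000, 0.3000)
After 2 transfers: (0.3500, 0.3900, 0.2600)
After 3 transfers: (0.3430, 0.3960, 0.2610)
P(in Tier 2 after 3 transfers) = 0.2610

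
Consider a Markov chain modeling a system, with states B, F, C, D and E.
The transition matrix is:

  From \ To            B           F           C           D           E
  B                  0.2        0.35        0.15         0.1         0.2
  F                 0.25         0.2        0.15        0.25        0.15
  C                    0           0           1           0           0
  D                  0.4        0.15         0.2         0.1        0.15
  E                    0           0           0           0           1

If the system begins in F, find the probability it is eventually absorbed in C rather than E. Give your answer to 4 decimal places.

Let h(s) be the probability of absorption at C starting from transient state s. Then h(C) = 1 and h(E) = 0. By first-step analysis:
h(B) = 0.2·h(B) + 0.35·h(F) + 0.15·1 + 0.1·h(D) + 0.2·0
h(F) = 0.25·h(B) + 0.2·h(F) + 0.15·1 + 0.25·h(D) + 0.15·0
h(D) = 0.4·h(B) + 0.15·h(F) + 0.2·1 + 0.1·h(D) + 0.15·0
Solving: h(B) = 0.4675, h(F) = 0.4937, h(D) = 0.5123.
Starting from F, the probability is 0.4937.

0.4937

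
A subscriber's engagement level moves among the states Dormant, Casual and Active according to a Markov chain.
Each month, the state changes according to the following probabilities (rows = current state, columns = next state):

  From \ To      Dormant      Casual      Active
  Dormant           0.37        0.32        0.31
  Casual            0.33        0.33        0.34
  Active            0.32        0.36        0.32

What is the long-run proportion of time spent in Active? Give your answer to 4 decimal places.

0.3233

Let the stationary distribution be π with π = πP and π_1 + π_2 + π_3 = 1.
π_1 = 0.37·π_1 + 0.33·π_2 + 0.32·π_3
π_2 = 0.32·π_1 + 0.33·π_2 + 0.36·π_3
Solving with the normalization constraint gives π = (0.3404, 0.3363, 0.3233).
So the stationary probability of Active is 0.3233.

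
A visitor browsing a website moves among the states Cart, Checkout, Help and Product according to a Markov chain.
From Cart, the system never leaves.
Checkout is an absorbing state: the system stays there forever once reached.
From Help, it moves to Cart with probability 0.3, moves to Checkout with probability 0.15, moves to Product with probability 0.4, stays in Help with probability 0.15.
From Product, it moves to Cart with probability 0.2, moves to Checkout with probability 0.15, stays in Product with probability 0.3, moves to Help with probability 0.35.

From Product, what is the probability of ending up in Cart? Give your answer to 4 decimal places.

0.6044

Let h(s) be the probability of absorption at Cart starting from transient state s. Then h(Cart) = 1 and h(Checkout) = 0. By first-step analysis:
h(Help) = 0.3·1 + 0.15·0 + 0.15·h(Help) + 0.4·h(Product)
h(Product) = 0.2·1 + 0.15·0 + 0.35·h(Help) + 0.3·h(Product)
Solving: h(Help) = 0.6374, h(Product) = 0.6044.
Starting from Product, the probability is 0.6044.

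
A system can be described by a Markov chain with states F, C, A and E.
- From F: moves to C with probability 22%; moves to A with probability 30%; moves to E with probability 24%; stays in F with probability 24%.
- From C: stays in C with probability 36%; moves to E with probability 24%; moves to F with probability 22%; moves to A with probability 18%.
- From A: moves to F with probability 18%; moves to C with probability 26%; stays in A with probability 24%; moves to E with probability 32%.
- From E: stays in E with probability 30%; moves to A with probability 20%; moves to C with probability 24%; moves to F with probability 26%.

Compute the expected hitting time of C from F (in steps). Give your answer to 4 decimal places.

Let t(s) be the expected number of steps to first reach C from state s, with t(C) = 0. Conditioning on the first step:
t(F) = 1 + 0.24·t(F) + 0.3·t(A) + 0.24·t(E)
t(A) = 1 + 0.18·t(F) + 0.24·t(A) + 0.32·t(E)
t(E) = 1 + 0.26·t(F) + 0.2·t(A) + 0.3·t(E)
Solving: t(F) = 4.2406, t(A) = 4.0750, t(E) = 4.1679.
Expected steps from F to C: 4.2406.

4.2406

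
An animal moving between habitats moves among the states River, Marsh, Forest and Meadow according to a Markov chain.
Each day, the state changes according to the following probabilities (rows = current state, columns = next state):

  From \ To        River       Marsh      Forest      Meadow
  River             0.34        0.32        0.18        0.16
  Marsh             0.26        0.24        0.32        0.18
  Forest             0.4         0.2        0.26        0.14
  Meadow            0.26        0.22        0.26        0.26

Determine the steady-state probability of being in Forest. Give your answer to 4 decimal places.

Let the stationary distribution be π with π = πP and π_1 + π_2 + π_3 + π_4 = 1.
π_1 = 0.34·π_1 + 0.26·π_2 + 0.4·π_3 + 0.26·π_4
π_2 = 0.32·π_1 + 0.24·π_2 + 0.2·π_3 + 0.22·π_4
π_3 = 0.18·π_1 + 0.32·π_2 + 0.26·π_3 + 0.26·π_4
Solving with the normalization constraint gives π = (0.3206, 0.2521, 0.2495, 0.1778).
So the stationary probability of Forest is 0.2495.

0.2495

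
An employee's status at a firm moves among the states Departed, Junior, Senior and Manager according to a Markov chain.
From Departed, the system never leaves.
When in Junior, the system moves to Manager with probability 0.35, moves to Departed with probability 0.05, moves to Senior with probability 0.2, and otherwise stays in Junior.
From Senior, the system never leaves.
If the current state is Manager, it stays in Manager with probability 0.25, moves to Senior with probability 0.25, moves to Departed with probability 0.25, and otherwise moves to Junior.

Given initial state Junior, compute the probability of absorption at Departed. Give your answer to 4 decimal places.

Let h(s) be the probability of absorption at Departed starting from transient state s. Then h(Departed) = 1 and h(Senior) = 0. By first-step analysis:
h(Junior) = 0.05·1 + 0.4·h(Junior) + 0.2·0 + 0.35·h(Manager)
h(Manager) = 0.25·1 + 0.25·h(Junior) + 0.25·0 + 0.25·h(Manager)
Solving: h(Junior) = 0.3448, h(Manager) = 0.4483.
Starting from Junior, the probability is 0.3448.

0.3448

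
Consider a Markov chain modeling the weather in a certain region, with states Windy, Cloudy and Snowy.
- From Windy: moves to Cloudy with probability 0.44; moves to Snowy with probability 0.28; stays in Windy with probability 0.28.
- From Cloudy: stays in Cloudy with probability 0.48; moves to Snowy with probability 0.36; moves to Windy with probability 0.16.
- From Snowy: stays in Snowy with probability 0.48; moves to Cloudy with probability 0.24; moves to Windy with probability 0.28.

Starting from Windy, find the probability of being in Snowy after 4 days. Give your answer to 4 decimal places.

0.3878

Propagate the distribution vector 4 days from Windy.
After 0 days: (1.0000, 0.0000, 0.0000)
After 1 day: (0.2800, 0.4400, 0.2800)
After 2 days: (0.2272, 0.4016, 0.3712)
After 3 days: (0.2318, 0.3818, 0.3864)
After 4 days: (0.2342, 0.3780, 0.3878)
P(in Snowy after 4 days) = 0.3878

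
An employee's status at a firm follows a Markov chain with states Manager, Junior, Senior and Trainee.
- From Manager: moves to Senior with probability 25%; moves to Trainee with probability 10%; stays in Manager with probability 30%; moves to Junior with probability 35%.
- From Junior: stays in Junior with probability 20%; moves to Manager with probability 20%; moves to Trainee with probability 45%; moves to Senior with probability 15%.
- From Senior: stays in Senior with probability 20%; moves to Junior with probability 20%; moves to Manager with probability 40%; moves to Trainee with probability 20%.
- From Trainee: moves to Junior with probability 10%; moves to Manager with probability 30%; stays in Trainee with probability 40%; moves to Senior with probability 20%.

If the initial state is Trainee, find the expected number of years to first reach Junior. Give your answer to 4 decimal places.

4.9502

Let t(s) be the expected number of years to first reach Junior from state s, with t(Junior) = 0. Conditioning on the first year:
t(Manager) = 1 + 0.3·t(Manager) + 0.25·t(Senior) + 0.1·t(Trainee)
t(Senior) = 1 + 0.4·t(Manager) + 0.2·t(Senior) + 0.2·t(Trainee)
t(Trainee) = 1 + 0.3·t(Manager) + 0.2·t(Senior) + 0.4·t(Trainee)
Solving: t(Manager) = 3.6816, t(Senior) = 4.3284, t(Trainee) = 4.9502.
Expected years from Trainee to Junior: 4.9502.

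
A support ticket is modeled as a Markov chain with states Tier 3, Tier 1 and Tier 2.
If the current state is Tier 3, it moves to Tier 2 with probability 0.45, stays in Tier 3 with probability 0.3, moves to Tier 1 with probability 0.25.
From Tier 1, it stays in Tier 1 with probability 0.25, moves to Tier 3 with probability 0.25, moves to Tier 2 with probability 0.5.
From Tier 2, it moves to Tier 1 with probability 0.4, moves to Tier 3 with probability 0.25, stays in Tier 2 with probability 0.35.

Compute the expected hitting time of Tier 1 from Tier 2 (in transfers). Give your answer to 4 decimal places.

2.7737

Let t(s) be the expected number of transfers to first reach Tier 1 from state s, with t(Tier 1) = 0. Conditioning on the first transfer:
t(Tier 3) = 1 + 0.3·t(Tier 3) + 0.45·t(Tier 2)
t(Tier 2) = 1 + 0.25·t(Tier 3) + 0.35·t(Tier 2)
Solving: t(Tier 3) = 3.2117, t(Tier 2) = 2.7737.
Expected transfers from Tier 2 to Tier 1: 2.7737.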